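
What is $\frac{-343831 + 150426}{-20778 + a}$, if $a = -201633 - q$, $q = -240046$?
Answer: $- \frac{38681}{3527} \approx -10.967$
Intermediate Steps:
$a = 38413$ ($a = -201633 - -240046 = -201633 + 240046 = 38413$)
$\frac{-343831 + 150426}{-20778 + a} = \frac{-343831 + 150426}{-20778 + 38413} = - \frac{193405}{17635} = \left(-193405\right) \frac{1}{17635} = - \frac{38681}{3527}$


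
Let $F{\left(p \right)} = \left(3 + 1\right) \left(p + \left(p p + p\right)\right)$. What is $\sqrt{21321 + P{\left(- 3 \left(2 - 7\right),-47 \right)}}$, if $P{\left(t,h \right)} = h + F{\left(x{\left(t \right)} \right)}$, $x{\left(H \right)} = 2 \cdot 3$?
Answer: $\sqrt{21466} \approx 146.51$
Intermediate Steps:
$x{\left(H \right)} = 6$
$F{\left(p \right)} = 4 p^{2} + 8 p$ ($F{\left(p \right)} = 4 \left(p + \left(p^{2} + p\right)\right) = 4 \left(p + \left(p + p^{2}\right)\right) = 4 \left(p^{2} + 2 p\right) = 4 p^{2} + 8 p$)
$P{\left(t,h \right)} = 192 + h$ ($P{\left(t,h \right)} = h + 4 \cdot 6 \left(2 + 6\right) = h + 4 \cdot 6 \cdot 8 = h + 192 = 192 + h$)
$\sqrt{21321 + P{\left(- 3 \left(2 - 7\right),-47 \right)}} = \sqrt{21321 + \left(192 - 47\right)} = \sqrt{21321 + 145} = \sqrt{21466}$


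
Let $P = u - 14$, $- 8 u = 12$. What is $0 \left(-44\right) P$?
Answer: $0$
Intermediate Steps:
$u = - \frac{3}{2}$ ($u = \left(- \frac{1}{8}\right) 12 = - \frac{3}{2} \approx -1.5$)
$P = - \frac{31}{2}$ ($P = - \frac{3}{2} - 14 = - \frac{31}{2} \approx -15.5$)
$0 \left(-44\right) P = 0 \left(-44\right) \left(- \frac{31}{2}\right) = 0 \left(- \frac{31}{2}\right) = 0$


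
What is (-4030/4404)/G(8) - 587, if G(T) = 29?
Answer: -37486661/63858 ≈ -587.03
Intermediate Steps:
(-4030/4404)/G(8) - 587 = -4030/4404/29 - 587 = -4030*1/4404*(1/29) - 587 = -2015/2202*1/29 - 587 = -2015/63858 - 587 = -37486661/63858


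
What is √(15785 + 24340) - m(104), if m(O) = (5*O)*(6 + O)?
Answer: -57200 + 5*√1605 ≈ -57000.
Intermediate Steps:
m(O) = 5*O*(6 + O)
√(15785 + 24340) - m(104) = √(15785 + 24340) - 5*104*(6 + 104) = √40125 - 5*104*110 = 5*√1605 - 1*57200 = 5*√1605 - 57200 = -57200 + 5*√1605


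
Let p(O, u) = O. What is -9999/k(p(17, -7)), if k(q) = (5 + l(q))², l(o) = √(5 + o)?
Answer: -9999/(5 + √22)² ≈ -106.48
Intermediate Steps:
k(q) = (5 + √(5 + q))²
-9999/k(p(17, -7)) = -9999/(5 + √(5 + 17))² = -9999/(5 + √22)²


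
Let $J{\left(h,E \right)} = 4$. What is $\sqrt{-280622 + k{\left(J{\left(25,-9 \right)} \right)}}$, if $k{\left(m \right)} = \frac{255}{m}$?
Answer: $\frac{i \sqrt{1122233}}{2} \approx 529.68 i$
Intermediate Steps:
$\sqrt{-280622 + k{\left(J{\left(25,-9 \right)} \right)}} = \sqrt{-280622 + \frac{255}{4}} = \sqrt{- \frac{1122233}{4}} = \frac{i \sqrt{1122233}}{2}$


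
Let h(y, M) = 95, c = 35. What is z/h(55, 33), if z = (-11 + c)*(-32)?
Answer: -768/95 ≈ -8.0842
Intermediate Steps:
z = -768 (z = (-11 + 35)*(-32) = 24*(-32) = -768)
z/h(55, 33) = -768/95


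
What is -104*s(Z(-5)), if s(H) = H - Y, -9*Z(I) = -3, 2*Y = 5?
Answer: 676/3 ≈ 225.33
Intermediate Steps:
Y = 5/2 (Y = (½)*5 = 5/2 ≈ 2.5000)
Z(I) = ⅓ (Z(I) = -⅑*(-3) = ⅓)
s(H) = -5/2 + H (s(H) = H - 1*5/2 = H - 5/2 = -5/2 + H)
-104*s(Z(-5)) = -104*(-5/2 + ⅓) = -104*(-13/6) = 676/3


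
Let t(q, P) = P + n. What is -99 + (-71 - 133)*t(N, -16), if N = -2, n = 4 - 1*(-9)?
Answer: 513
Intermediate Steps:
n = 13 (n = 4 + 9 = 13)
t(q, P) = 13 + P (t(q, P) = P + 13 = 13 + P)
-99 + (-71 - 133)*t(N, -16) = -99 + (-71 - 133)*(13 - 16) = -99 - 204*(-3) = -99 + 612 = 513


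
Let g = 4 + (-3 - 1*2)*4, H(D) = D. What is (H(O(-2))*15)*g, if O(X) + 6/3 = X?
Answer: 960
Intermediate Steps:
O(X) = -2 + X
g = -16 (g = 4 + (-3 - 2)*4 = 4 - 5*4 = 4 - 20 = -16)
(H(O(-2))*15)*g = ((-2 - 2)*15)*(-16) = -4*15*(-16) = -60*(-16) = 960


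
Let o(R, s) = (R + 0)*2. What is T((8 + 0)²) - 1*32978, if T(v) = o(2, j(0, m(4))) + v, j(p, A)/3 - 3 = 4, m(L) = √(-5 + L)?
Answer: -32910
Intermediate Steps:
j(p, A) = 21 (j(p, A) = 9 + 3*4 = 9 + 12 = 21)
o(R, s) = 2*R (o(R, s) = R*2 = 2*R)
T(v) = 4 + v (T(v) = 2*2 + v = 4 + v)
T((8 + 0)²) - 1*32978 = (4 + (8 + 0)²) - 1*32978 = (4 + 8²) - 32978 = (4 + 64) - 32978 = 68 - 32978 = -32910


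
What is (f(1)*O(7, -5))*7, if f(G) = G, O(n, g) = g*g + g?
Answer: 140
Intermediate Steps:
O(n, g) = g + g**2 (O(n, g) = g**2 + g = g + g**2)
(f(1)*O(7, -5))*7 = (1*(-5*(1 - 5)))*7 = (1*(-5*(-4)))*7 = (1*20)*7 = 20*7 = 140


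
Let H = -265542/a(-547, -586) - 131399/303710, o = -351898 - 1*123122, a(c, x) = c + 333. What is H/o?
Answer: -40309820717/15436710689400 ≈ -0.0026113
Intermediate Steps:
a(c, x) = 333 + c
o = -475020 (o = -351898 - 123122 = -475020)
H = 40309820717/32496970 (H = -265542/(333 - 547) - 131399/303710 = -265542/(-214) - 131399*1/303710 = -265542*(-1/214) - 131399/303710 = 132771/107 - 131399/303710 = 40309820717/32496970 ≈ 1240.4)
H/o = (40309820717/32496970)/(-475020) = (40309820717/32496970)*(-1/475020) = -40309820717/15436710689400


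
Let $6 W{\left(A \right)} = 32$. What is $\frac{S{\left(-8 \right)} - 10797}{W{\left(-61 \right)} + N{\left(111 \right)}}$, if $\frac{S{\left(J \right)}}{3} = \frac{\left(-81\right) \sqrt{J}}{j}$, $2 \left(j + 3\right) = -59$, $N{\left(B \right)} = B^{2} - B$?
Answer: $- \frac{32391}{36646} + \frac{1458 i \sqrt{2}}{1190995} \approx -0.88389 + 0.0017313 i$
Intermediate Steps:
$W{\left(A \right)} = \frac{16}{3}$ ($W{\left(A \right)} = \frac{1}{6} \cdot 32 = \frac{16}{3}$)
$j = - \frac{65}{2}$ ($j = -3 + \frac{1}{2} \left(-59\right) = -3 - \frac{59}{2} = - \frac{65}{2} \approx -32.5$)
$S{\left(J \right)} = \frac{486 \sqrt{J}}{65}$ ($S{\left(J \right)} = 3 \frac{\left(-81\right) \sqrt{J}}{- \frac{65}{2}} = 3 - 81 \sqrt{J} \left(- \frac{2}{65}\right) = 3 \frac{162 \sqrt{J}}{65} = \frac{486 \sqrt{J}}{65}$)
$\frac{S{\left(-8 \right)} - 10797}{W{\left(-61 \right)} + N{\left(111 \right)}} = \frac{\frac{486 \sqrt{-8}}{65} - 10797}{\frac{16}{3} + 111 \left(-1 + 111\right)} = \frac{\frac{486 \cdot 2 i \sqrt{2}}{65} - 10797}{\frac{16}{3} + 111 \cdot 110} = \frac{\frac{972 i \sqrt{2}}{65} - 10797}{\frac{16}{3} + 12210} = \frac{-10797 + \frac{972 i \sqrt{2}}{65}}{\frac{36646}{3}} = \left(-10797 + \frac{972 i \sqrt{2}}{65}\right) \frac{3}{36646} = - \frac{32391}{36646} + \frac{1458 i \sqrt{2}}{1190995}$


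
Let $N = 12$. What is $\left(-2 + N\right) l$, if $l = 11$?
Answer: $110$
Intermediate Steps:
$\left(-2 + N\right) l = \left(-2 + 12\right) 11 = 10 \cdot 11 = 110$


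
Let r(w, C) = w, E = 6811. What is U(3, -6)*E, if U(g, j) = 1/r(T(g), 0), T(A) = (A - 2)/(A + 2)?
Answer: 34055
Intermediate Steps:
T(A) = (-2 + A)/(2 + A)
U(g, j) = (2 + g)/(-2 + g) (U(g, j) = 1/((-2 + g)/(2 + g)) = (2 + g)/(-2 + g))
U(3, -6)*E = ((2 + 3)/(-2 + 3))*6811 = (5/1)*6811 = (1*5)*6811 = 5*6811 = 34055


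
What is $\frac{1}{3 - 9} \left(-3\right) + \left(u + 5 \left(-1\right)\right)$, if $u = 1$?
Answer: $- \frac{7}{2} \approx -3.5$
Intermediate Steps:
$\frac{1}{3 - 9} \left(-3\right) + \left(u + 5 \left(-1\right)\right) = \frac{1}{3 - 9} \left(-3\right) + \left(1 + 5 \left(-1\right)\right) = \frac{1}{-6} \left(-3\right) + \left(1 - 5\right) = \left(- \frac{1}{6}\right) \left(-3\right) - 4 = \frac{1}{2} - 4 = - \frac{7}{2}$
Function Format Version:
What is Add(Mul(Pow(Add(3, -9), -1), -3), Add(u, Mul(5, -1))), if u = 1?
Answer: Rational(-7, 2) ≈ -3.5000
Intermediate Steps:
Add(Mul(Pow(Add(3, -9), -1), -3), Add(u, Mul(5, -1))) = Add(Mul(Pow(Add(3, -9), -1), -3), Add(1, Mul(5, -1))) = Add(Mul(Pow(-6, -1), -3), Add(1, -5)) = Add(Mul(Rational(-1, 6), -3), -4) = Add(Rational(1, 2), -4) = Rational(-7, 2)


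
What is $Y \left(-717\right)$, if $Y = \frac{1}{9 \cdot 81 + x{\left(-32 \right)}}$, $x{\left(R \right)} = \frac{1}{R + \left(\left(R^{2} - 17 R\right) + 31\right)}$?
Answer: $- \frac{1123539}{1142344} \approx -0.98354$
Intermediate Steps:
$x{\left(R \right)} = \frac{1}{31 + R^{2} - 16 R}$ ($x{\left(R \right)} = \frac{1}{R + \left(31 + R^{2} - 17 R\right)} = \frac{1}{31 + R^{2} - 16 R}$)
$Y = \frac{1567}{1142344}$ ($Y = \frac{1}{9 \cdot 81 + \frac{1}{31 + \left(-32\right)^{2} - -512}} = \frac{1}{729 + \frac{1}{31 + 1024 + 512}} = \frac{1}{729 + \frac{1}{1567}} = \frac{1}{\frac{1142344}{1567}} = \frac{1567}{1142344} \approx 0.0013717$)
$Y \left(-717\right) = \frac{1567}{1142344} \left(-717\right) = - \frac{1123539}{1142344}$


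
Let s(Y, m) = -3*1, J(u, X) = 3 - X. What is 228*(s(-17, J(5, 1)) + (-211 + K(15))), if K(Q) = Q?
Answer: -45372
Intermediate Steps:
s(Y, m) = -3
228*(s(-17, J(5, 1)) + (-211 + K(15))) = 228*(-3 + (-211 + 15)) = 228*(-3 - 196) = 228*(-199) = -45372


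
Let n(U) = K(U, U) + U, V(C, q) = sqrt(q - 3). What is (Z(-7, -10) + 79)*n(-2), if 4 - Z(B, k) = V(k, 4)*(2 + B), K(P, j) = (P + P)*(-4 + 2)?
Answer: 528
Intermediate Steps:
V(C, q) = sqrt(-3 + q)
K(P, j) = -4*P (K(P, j) = (2*P)*(-2) = -4*P)
Z(B, k) = 2 - B (Z(B, k) = 4 - sqrt(-3 + 4)*(2 + B) = 4 - sqrt(1)*(2 + B) = 4 - (2 + B) = 4 + (-2 - B) = 2 - B)
n(U) = -3*U (n(U) = -4*U + U = -3*U)
(Z(-7, -10) + 79)*n(-2) = ((2 - 1*(-7)) + 79)*(-3*(-2)) = ((2 + 7) + 79)*6 = (9 + 79)*6 = 88*6 = 528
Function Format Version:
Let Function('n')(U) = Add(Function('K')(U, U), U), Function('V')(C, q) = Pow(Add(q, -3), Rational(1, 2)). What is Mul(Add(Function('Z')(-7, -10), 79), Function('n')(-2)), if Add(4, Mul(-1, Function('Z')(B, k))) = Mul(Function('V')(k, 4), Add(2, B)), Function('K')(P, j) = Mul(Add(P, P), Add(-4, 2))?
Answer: 528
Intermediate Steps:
Function('V')(C, q) = Pow(Add(-3, q), Rational(1, 2))
Function('K')(P, j) = Mul(-4, P) (Function('K')(P, j) = Mul(Mul(2, P), -2) = Mul(-4, P))
Function('Z')(B, k) = Add(2, Mul(-1, B)) (Function('Z')(B, k) = Add(4, Mul(-1, Mul(Pow(Add(-3, 4), Rational(1, 2)), Add(2, B)))) = Add(4, Mul(-1, Mul(Pow(1, Rational(1, 2)), Add(2, B)))) = Add(4, Mul(-1, Mul(1, Add(2, B)))) = Add(4, Mul(-1, Add(2, B))) = Add(4, Add(-2, Mul(-1, B))) = Add(2, Mul(-1, B)))
Function('n')(U) = Mul(-3, U) (Function('n')(U) = Add(Mul(-4, U), U) = Mul(-3, U))
Mul(Add(Function('Z')(-7, -10), 79), Function('n')(-2)) = Mul(Add(Add(2, Mul(-1, -7)), 79), Mul(-3, -2)) = Mul(Add(Add(2, 7), 79), 6) = Mul(Add(9, 79), 6) = Mul(88, 6) = 528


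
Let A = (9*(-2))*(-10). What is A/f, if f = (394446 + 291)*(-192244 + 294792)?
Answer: 15/3373290823 ≈ 4.4467e-9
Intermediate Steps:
f = 40479489876 (f = 394737*102548 = 40479489876)
A = 180 (A = -18*(-10) = 180)
A/f = 180/40479489876 = 180*(1/40479489876) = 15/3373290823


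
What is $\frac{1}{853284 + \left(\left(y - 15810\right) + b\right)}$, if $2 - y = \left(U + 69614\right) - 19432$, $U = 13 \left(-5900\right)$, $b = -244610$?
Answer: $\frac{1}{619384} \approx 1.6145 \cdot 10^{-6}$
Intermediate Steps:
$U = -76700$
$y = 26520$ ($y = 2 - \left(\left(-76700 + 69614\right) - 19432\right) = 2 - \left(-7086 - 19432\right) = 2 - -26518 = 2 + 26518 = 26520$)
$\frac{1}{853284 + \left(\left(y - 15810\right) + b\right)} = \frac{1}{853284 + \left(\left(26520 - 15810\right) - 244610\right)} = \frac{1}{853284 + \left(10710 - 244610\right)} = \frac{1}{853284 - 233900} = \frac{1}{619384}$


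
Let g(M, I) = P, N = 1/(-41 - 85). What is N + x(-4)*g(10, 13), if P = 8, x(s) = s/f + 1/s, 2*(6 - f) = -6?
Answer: -701/126 ≈ -5.5635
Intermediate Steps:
f = 9 (f = 6 - 1/2*(-6) = 6 + 3 = 9)
x(s) = 1/s + s/9 (x(s) = s/9 + 1/s = 1/s + s/9)
N = -1/126 (N = 1/(-126) = -1/126 ≈ -0.0079365)
g(M, I) = 8
N + x(-4)*g(10, 13) = -1/126 + (1/(-4) + (1/9)*(-4))*8 = -1/126 + (-1/4 - 4/9)*8 = -1/126 - 25/36*8 = -1/126 - 50/9 = -701/126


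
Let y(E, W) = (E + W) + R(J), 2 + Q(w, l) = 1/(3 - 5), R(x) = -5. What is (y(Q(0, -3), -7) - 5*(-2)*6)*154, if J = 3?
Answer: 7007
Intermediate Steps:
Q(w, l) = -5/2 (Q(w, l) = -2 + 1/(3 - 5) = -2 + 1/(-2) = -2 - 1/2 = -5/2)
y(E, W) = -5 + E + W (y(E, W) = (E + W) - 5 = -5 + E + W)
(y(Q(0, -3), -7) - 5*(-2)*6)*154 = ((-5 - 5/2 - 7) - 5*(-2)*6)*154 = (-29/2 + 10*6)*154 = (-29/2 + 60)*154 = (91/2)*154 = 7007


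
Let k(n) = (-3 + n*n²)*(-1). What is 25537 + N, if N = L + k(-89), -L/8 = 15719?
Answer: 604757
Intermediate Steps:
L = -125752 (L = -8*15719 = -125752)
k(n) = 3 - n³ (k(n) = (-3 + n³)*(-1) = 3 - n³)
N = 579220 (N = -125752 + (3 - 1*(-89)³) = -125752 + (3 - 1*(-704969)) = -125752 + (3 + 704969) = -125752 + 704972 = 579220)
25537 + N = 25537 + 579220 = 604757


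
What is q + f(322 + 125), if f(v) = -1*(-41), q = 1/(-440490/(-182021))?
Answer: 18242111/440490 ≈ 41.413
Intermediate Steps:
q = 182021/440490 (q = 1/(-440490*(-1/182021)) = 1/(440490/182021) = 182021/440490 ≈ 0.41322)
f(v) = 41
q + f(322 + 125) = 182021/440490 + 41 = 18242111/440490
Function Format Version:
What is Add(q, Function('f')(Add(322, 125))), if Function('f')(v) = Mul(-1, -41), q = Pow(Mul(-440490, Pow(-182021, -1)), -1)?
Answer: Rational(18242111, 440490) ≈ 41.413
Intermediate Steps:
q = Rational(182021, 440490) (q = Pow(Mul(-440490, Rational(-1, 182021)), -1) = Pow(Rational(440490, 182021), -1) = Rational(182021, 440490) ≈ 0.41322)
Function('f')(v) = 41
Add(q, Function('f')(Add(322, 125))) = Add(Rational(182021, 440490), 41) = Rational(18242111, 440490)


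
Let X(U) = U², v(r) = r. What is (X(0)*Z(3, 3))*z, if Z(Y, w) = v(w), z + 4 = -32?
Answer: 0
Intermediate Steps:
z = -36 (z = -4 - 32 = -36)
Z(Y, w) = w
(X(0)*Z(3, 3))*z = (0²*3)*(-36) = (0*3)*(-36) = 0*(-36) = 0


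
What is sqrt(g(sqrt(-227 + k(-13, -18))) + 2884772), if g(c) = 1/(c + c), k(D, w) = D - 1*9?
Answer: sqrt(715434995088 - 498*I*sqrt(249))/498 ≈ 1698.5 - 9.3279e-6*I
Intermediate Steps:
k(D, w) = -9 + D (k(D, w) = D - 9 = -9 + D)
g(c) = 1/(2*c)
sqrt(g(sqrt(-227 + k(-13, -18))) + 2884772) = sqrt(1/(2*(sqrt(-227 + (-9 - 13)))) + 2884772) = sqrt(1/(2*(sqrt(-227 - 22))) + 2884772) = sqrt(1/(2*(sqrt(-249))) + 2884772) = sqrt(1/(2*((I*sqrt(249)))) + 2884772) = sqrt((-I*sqrt(249)/249)/2 + 2884772) = sqrt(-I*sqrt(249)/498 + 2884772) = sqrt(2884772 - I*sqrt(249)/498)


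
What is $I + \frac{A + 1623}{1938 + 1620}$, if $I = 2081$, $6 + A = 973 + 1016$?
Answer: $\frac{1234634}{593} \approx 2082.0$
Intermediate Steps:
$A = 1983$ ($A = -6 + \left(973 + 1016\right) = -6 + 1989 = 1983$)
$I + \frac{A + 1623}{1938 + 1620} = 2081 + \frac{1983 + 1623}{1938 + 1620} = 2081 + \frac{3606}{3558} = 2081 + 3606 \cdot \frac{1}{3558} = 2081 + \frac{601}{593} = \frac{1234634}{593}$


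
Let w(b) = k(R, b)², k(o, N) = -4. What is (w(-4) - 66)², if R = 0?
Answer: 2500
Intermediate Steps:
w(b) = 16 (w(b) = (-4)² = 16)
(w(-4) - 66)² = (16 - 66)² = (-50)² = 2500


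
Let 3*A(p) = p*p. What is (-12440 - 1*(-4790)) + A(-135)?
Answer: -1575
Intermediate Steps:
A(p) = p**2/3 (A(p) = (p*p)/3 = p**2/3)
(-12440 - 1*(-4790)) + A(-135) = (-12440 - 1*(-4790)) + (1/3)*(-135)**2 = (-12440 + 4790) + (1/3)*18225 = -7650 + 6075 = -1575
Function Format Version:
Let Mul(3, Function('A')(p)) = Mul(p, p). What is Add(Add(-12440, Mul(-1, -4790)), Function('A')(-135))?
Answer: -1575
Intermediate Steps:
Function('A')(p) = Mul(Rational(1, 3), Pow(p, 2)) (Function('A')(p) = Mul(Rational(1, 3), Mul(p, p)) = Mul(Rational(1, 3), Pow(p, 2)))
Add(Add(-12440, Mul(-1, -4790)), Function('A')(-135)) = Add(Add(-12440, Mul(-1, -4790)), Mul(Rational(1, 3), Pow(-135, 2))) = Add(Add(-12440, 4790), Mul(Rational(1, 3), 18225)) = Add(-7650, 6075) = -1575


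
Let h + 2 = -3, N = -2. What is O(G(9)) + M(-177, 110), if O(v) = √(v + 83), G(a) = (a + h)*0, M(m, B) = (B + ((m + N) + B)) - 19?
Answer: 22 + √83 ≈ 31.110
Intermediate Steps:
h = -5 (h = -2 - 3 = -5)
M(m, B) = -21 + m + 2*B (M(m, B) = (B + ((m - 2) + B)) - 19 = (B + ((-2 + m) + B)) - 19 = (B + (-2 + B + m)) - 19 = (-2 + m + 2*B) - 19 = -21 + m + 2*B)
G(a) = 0 (G(a) = (a - 5)*0 = (-5 + a)*0 = 0)
O(v) = √(83 + v)
O(G(9)) + M(-177, 110) = √(83 + 0) + (-21 - 177 + 2*110) = √83 + (-21 - 177 + 220) = √83 + 22 = 22 + √83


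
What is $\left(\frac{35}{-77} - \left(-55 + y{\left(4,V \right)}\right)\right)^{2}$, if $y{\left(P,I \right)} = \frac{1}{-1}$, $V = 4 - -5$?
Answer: $\frac{373321}{121} \approx 3085.3$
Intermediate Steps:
$V = 9$ ($V = 4 + 5 = 9$)
$y{\left(P,I \right)} = -1$
$\left(\frac{35}{-77} - \left(-55 + y{\left(4,V \right)}\right)\right)^{2} = \left(\frac{35}{-77} + \left(55 - -1\right)\right)^{2} = \left(35 \left(- \frac{1}{77}\right) + \left(55 + 1\right)\right)^{2} = \left(- \frac{5}{11} + 56\right)^{2} = \left(\frac{611}{11}\right)^{2} = \frac{373321}{121}$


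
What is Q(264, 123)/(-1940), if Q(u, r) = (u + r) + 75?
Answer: -231/970 ≈ -0.23814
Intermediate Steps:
Q(u, r) = 75 + r + u (Q(u, r) = (r + u) + 75 = 75 + r + u)
Q(264, 123)/(-1940) = (75 + 123 + 264)/(-1940) = 462*(-1/1940) = -231/970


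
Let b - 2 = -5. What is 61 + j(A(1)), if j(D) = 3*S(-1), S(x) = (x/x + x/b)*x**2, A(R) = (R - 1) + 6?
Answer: 65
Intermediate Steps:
b = -3 (b = 2 - 5 = -3)
A(R) = 5 + R (A(R) = (-1 + R) + 6 = 5 + R)
S(x) = x**2*(1 - x/3) (S(x) = (x/x + x/(-3))*x**2 = (1 + x*(-1/3))*x**2 = (1 - x/3)*x**2 = x**2*(1 - x/3))
j(D) = 4 (j(D) = 3*((1/3)*(-1)**2*(3 - 1*(-1))) = 3*((1/3)*1*(3 + 1)) = 3*((1/3)*1*4) = 3*(4/3) = 4)
61 + j(A(1)) = 61 + 4 = 65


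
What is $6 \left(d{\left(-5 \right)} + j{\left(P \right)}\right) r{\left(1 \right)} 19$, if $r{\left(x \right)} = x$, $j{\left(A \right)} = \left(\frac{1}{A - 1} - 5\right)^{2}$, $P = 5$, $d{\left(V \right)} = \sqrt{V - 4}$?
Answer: $\frac{20577}{8} + 342 i \approx 2572.1 + 342.0 i$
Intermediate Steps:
$d{\left(V \right)} = \sqrt{-4 + V}$
$j{\left(A \right)} = \left(-5 + \frac{1}{-1 + A}\right)^{2}$ ($j{\left(A \right)} = \left(\frac{1}{-1 + A} - 5\right)^{2} = \left(-5 + \frac{1}{-1 + A}\right)^{2}$)
$6 \left(d{\left(-5 \right)} + j{\left(P \right)}\right) r{\left(1 \right)} 19 = 6 \left(\sqrt{-4 - 5} + \frac{\left(-6 + 5 \cdot 5\right)^{2}}{\left(-1 + 5\right)^{2}}\right) 1 \cdot 19 = 6 \left(\sqrt{-9} + \frac{\left(-6 + 25\right)^{2}}{16}\right) 1 \cdot 19 = 6 \left(3 i + \frac{19^{2}}{16}\right) 1 \cdot 19 = 6 \left(3 i + \frac{1}{16} \cdot 361\right) 1 \cdot 19 = 6 \left(3 i + \frac{361}{16}\right) 1 \cdot 19 = 6 \left(\frac{361}{16} + 3 i\right) 1 \cdot 19 = \left(\frac{1083}{8} + 18 i\right) 1 \cdot 19 = \left(\frac{1083}{8} + 18 i\right) 19 = \frac{20577}{8} + 342 i$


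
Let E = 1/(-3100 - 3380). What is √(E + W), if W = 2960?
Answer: 11*√792595/180 ≈ 54.406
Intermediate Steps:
E = -1/6480 (E = 1/(-6480) = -1/6480 ≈ -0.00015432)
√(E + W) = √(-1/6480 + 2960) = √(19180799/6480) = 11*√792595/180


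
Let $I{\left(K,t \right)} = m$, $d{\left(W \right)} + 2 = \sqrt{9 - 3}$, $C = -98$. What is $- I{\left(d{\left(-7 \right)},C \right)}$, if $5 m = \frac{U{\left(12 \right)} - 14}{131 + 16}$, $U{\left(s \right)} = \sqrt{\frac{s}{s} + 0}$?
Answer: $\frac{13}{735} \approx 0.017687$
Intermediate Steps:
$U{\left(s \right)} = 1$ ($U{\left(s \right)} = \sqrt{1 + 0} = \sqrt{1} = 1$)
$d{\left(W \right)} = -2 + \sqrt{6}$ ($d{\left(W \right)} = -2 + \sqrt{9 - 3} = -2 + \sqrt{6}$)
$m = - \frac{13}{735}$ ($m = \frac{\left(1 - 14\right) \frac{1}{131 + 16}}{5} = \frac{\left(-13\right) \frac{1}{147}}{5} = \frac{1}{5} \left(- \frac{13}{147}\right) = - \frac{13}{735} \approx -0.017687$)
$I{\left(K,t \right)} = - \frac{13}{735}$
$- I{\left(d{\left(-7 \right)},C \right)} = \left(-1\right) \left(- \frac{13}{735}\right) = \frac{13}{735}$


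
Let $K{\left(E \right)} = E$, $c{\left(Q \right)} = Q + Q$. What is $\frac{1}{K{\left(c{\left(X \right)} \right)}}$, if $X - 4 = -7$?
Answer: $- \frac{1}{6} \approx -0.16667$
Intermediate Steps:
$X = -3$ ($X = 4 - 7 = -3$)
$c{\left(Q \right)} = 2 Q$
$\frac{1}{K{\left(c{\left(X \right)} \right)}} = \frac{1}{2 \left(-3\right)} = \frac{1}{-6} = - \frac{1}{6}$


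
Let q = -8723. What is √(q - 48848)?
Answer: I*√57571 ≈ 239.94*I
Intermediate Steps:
√(q - 48848) = √(-8723 - 48848) = √(-57571) = I*√57571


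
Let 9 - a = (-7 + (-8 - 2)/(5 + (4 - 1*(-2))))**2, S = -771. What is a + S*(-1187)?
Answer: 110729937/121 ≈ 9.1512e+5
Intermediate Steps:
a = -6480/121 (a = 9 - (-7 + (-8 - 2)/(5 + (4 - 1*(-2))))**2 = 9 - (-7 - 10/(5 + (4 + 2)))**2 = 9 - (-7 - 10/(5 + 6))**2 = 9 - (-7 - 10/11)**2 = 9 - (-87/11)**2 = 9 - 1*7569/121 = 9 - 7569/121 = -6480/121 ≈ -53.554)
a + S*(-1187) = -6480/121 - 771*(-1187) = -6480/121 + 915177 = 110729937/121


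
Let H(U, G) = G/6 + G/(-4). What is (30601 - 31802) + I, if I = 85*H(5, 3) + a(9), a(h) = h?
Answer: -4853/4 ≈ -1213.3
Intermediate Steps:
H(U, G) = -G/12 (H(U, G) = G*(⅙) + G*(-¼) = G/6 - G/4 = -G/12)
I = -49/4 (I = 85*(-1/12*3) + 9 = 85*(-¼) + 9 = -85/4 + 9 = -49/4 ≈ -12.250)
(30601 - 31802) + I = (30601 - 31802) - 49/4 = -1201 - 49/4 = -4853/4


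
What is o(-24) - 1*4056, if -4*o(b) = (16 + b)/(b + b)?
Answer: -97345/24 ≈ -4056.0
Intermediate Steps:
o(b) = -(16 + b)/(8*b) (o(b) = -(16 + b)/(4*(b + b)) = -(16 + b)/(4*(2*b)) = -(16 + b)*1/(2*b)/4 = -(16 + b)/(8*b))
o(-24) - 1*4056 = (⅛)*(-16 - 1*(-24))/(-24) - 1*4056 = (⅛)*(-1/24)*(-16 + 24) - 4056 = (⅛)*(-1/24)*8 - 4056 = -1/24 - 4056 = -97345/24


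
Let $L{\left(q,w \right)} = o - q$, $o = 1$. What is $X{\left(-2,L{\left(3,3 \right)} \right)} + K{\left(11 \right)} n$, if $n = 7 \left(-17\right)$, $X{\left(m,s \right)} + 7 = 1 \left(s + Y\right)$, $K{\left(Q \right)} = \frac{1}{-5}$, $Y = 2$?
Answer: $\frac{84}{5} \approx 16.8$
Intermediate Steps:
$L{\left(q,w \right)} = 1 - q$
$K{\left(Q \right)} = - \frac{1}{5}$
$X{\left(m,s \right)} = -5 + s$ ($X{\left(m,s \right)} = -7 + 1 \left(s + 2\right) = -7 + 1 \left(2 + s\right) = -7 + \left(2 + s\right) = -5 + s$)
$n = -119$
$X{\left(-2,L{\left(3,3 \right)} \right)} + K{\left(11 \right)} n = \left(-5 + \left(1 - 3\right)\right) - - \frac{119}{5} = \left(-5 + \left(1 - 3\right)\right) + \frac{119}{5} = \left(-5 - 2\right) + \frac{119}{5} = -7 + \frac{119}{5} = \frac{84}{5}$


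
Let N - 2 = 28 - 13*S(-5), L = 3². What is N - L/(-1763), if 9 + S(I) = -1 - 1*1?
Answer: 305008/1763 ≈ 173.01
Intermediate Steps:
S(I) = -11 (S(I) = -9 + (-1 - 1*1) = -9 + (-1 - 1) = -9 - 2 = -11)
L = 9
N = 173 (N = 2 + (28 - 13*(-11)) = 2 + (28 + 143) = 2 + 171 = 173)
N - L/(-1763) = 173 - 9/(-1763) = 173 - 9*(-1)/1763 = 173 - 1*(-9/1763) = 173 + 9/1763 = 305008/1763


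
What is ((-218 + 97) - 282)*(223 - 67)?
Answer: -62868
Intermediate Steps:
((-218 + 97) - 282)*(223 - 67) = (-121 - 282)*156 = -403*156 = -62868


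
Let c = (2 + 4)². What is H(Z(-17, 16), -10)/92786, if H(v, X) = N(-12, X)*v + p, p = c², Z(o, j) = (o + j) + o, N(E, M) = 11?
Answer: 549/46393 ≈ 0.011834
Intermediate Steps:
c = 36 (c = 6² = 36)
Z(o, j) = j + 2*o (Z(o, j) = (j + o) + o = j + 2*o)
p = 1296 (p = 36² = 1296)
H(v, X) = 1296 + 11*v (H(v, X) = 11*v + 1296 = 1296 + 11*v)
H(Z(-17, 16), -10)/92786 = (1296 + 11*(16 + 2*(-17)))/92786 = (1296 + 11*(16 - 34))*(1/92786) = (1296 + 11*(-18))*(1/92786) = (1296 - 198)*(1/92786) = 1098*(1/92786) = 549/46393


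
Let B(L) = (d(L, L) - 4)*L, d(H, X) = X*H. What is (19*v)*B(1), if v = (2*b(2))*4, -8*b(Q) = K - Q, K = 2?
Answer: 0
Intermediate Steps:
d(H, X) = H*X
b(Q) = -1/4 + Q/8 (b(Q) = -(2 - Q)/8 = -1/4 + Q/8)
v = 0 (v = (2*(-1/4 + (1/8)*2))*4 = (2*(-1/4 + 1/4))*4 = (2*0)*4 = 0*4 = 0)
B(L) = L*(-4 + L**2) (B(L) = (L*L - 4)*L = (L**2 - 4)*L = (-4 + L**2)*L = L*(-4 + L**2))
(19*v)*B(1) = (19*0)*(1*(-4 + 1**2)) = 0*(1*(-4 + 1)) = 0*(1*(-3)) = 0*(-3) = 0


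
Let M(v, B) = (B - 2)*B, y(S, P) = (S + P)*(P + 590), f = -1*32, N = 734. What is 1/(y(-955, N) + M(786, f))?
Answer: -1/291516 ≈ -3.4303e-6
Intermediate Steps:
f = -32
y(S, P) = (590 + P)*(P + S) (y(S, P) = (P + S)*(590 + P) = (590 + P)*(P + S))
M(v, B) = B*(-2 + B) (M(v, B) = (-2 + B)*B = B*(-2 + B))
1/(y(-955, N) + M(786, f)) = 1/((734² + 590*734 + 590*(-955) + 734*(-955)) - 32*(-2 - 32)) = 1/((538756 + 433060 - 563450 - 700970) - 32*(-34)) = 1/(-292604 + 1088) = 1/(-291516) = -1/291516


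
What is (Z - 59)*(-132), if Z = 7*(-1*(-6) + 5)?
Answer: -2376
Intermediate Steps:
Z = 77 (Z = 7*(6 + 5) = 7*11 = 77)
(Z - 59)*(-132) = (77 - 59)*(-132) = 18*(-132) = -2376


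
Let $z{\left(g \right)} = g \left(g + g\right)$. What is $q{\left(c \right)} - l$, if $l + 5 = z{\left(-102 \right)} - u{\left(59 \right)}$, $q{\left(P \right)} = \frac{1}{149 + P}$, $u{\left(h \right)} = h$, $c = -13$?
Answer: $- \frac{2821183}{136} \approx -20744.0$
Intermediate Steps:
$z{\left(g \right)} = 2 g^{2}$ ($z{\left(g \right)} = g 2 g = 2 g^{2}$)
$l = 20744$ ($l = -5 + \left(2 \left(-102\right)^{2} - 59\right) = -5 + \left(2 \cdot 10404 - 59\right) = -5 + \left(20808 - 59\right) = -5 + 20749 = 20744$)
$q{\left(c \right)} - l = \frac{1}{149 - 13} - 20744 = \frac{1}{136} - 20744 = - \frac{2821183}{136}$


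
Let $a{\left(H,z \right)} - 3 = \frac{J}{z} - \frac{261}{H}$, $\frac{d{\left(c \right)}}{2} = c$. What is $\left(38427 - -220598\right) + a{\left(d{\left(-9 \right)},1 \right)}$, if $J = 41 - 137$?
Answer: $\frac{517893}{2} \approx 2.5895 \cdot 10^{5}$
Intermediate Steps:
$d{\left(c \right)} = 2 c$
$J = -96$ ($J = 41 - 137 = -96$)
$a{\left(H,z \right)} = 3 - \frac{261}{H} - \frac{96}{z}$ ($a{\left(H,z \right)} = 3 - \left(\frac{96}{z} + \frac{261}{H}\right) = 3 - \frac{261}{H} - \frac{96}{z}$)
$\left(38427 - -220598\right) + a{\left(d{\left(-9 \right)},1 \right)} = \left(38427 - -220598\right) - \left(-3 + 96 - \frac{29}{2}\right) = \left(38427 + 220598\right) - \left(93 - \frac{29}{2}\right) = 259025 - \frac{157}{2} = \frac{517893}{2}$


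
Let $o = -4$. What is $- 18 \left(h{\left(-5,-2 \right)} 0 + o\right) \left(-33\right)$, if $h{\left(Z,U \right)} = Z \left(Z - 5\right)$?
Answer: $-2376$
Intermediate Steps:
$h{\left(Z,U \right)} = Z \left(-5 + Z\right)$
$- 18 \left(h{\left(-5,-2 \right)} 0 + o\right) \left(-33\right) = - 18 \left(- 5 \left(-5 - 5\right) 0 - 4\right) \left(-33\right) = - 18 \left(\left(-5\right) \left(-10\right) 0 - 4\right) \left(-33\right) = - 18 \left(50 \cdot 0 - 4\right) \left(-33\right) = - 18 \left(0 - 4\right) \left(-33\right) = \left(-18\right) \left(-4\right) \left(-33\right) = 72 \left(-33\right) = -2376$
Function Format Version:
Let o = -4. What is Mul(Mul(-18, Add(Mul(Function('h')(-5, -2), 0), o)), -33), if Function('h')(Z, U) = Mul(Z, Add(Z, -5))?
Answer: -2376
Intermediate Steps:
Function('h')(Z, U) = Mul(Z, Add(-5, Z))
Mul(Mul(-18, Add(Mul(Function('h')(-5, -2), 0), o)), -33) = Mul(Mul(-18, Add(Mul(Mul(-5, Add(-5, -5)), 0), -4)), -33) = Mul(Mul(-18, Add(Mul(Mul(-5, -10), 0), -4)), -33) = Mul(Mul(-18, Add(Mul(50, 0), -4)), -33) = Mul(Mul(-18, Add(0, -4)), -33) = Mul(Mul(-18, -4), -33) = Mul(72, -33) = -2376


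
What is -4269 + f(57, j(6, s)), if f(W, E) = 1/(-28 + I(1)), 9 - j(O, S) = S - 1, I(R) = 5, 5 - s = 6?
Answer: -98188/23 ≈ -4269.0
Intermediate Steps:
s = -1 (s = 5 - 1*6 = 5 - 6 = -1)
j(O, S) = 10 - S (j(O, S) = 9 - (S - 1) = 9 - (-1 + S) = 9 + (1 - S) = 10 - S)
f(W, E) = -1/23 (f(W, E) = 1/(-28 + 5) = 1/(-23) = -1/23)
-4269 + f(57, j(6, s)) = -4269 - 1/23 = -98188/23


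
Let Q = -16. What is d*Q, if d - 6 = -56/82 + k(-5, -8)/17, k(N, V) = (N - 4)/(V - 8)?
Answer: -59665/697 ≈ -85.603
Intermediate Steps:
k(N, V) = (-4 + N)/(-8 + V)
d = 59665/11152 (d = 6 + (-56/82 + ((-4 - 5)/(-8 - 8))/17) = 6 + (-56*1/82 + (-9/(-16))*(1/17)) = 6 + (-28/41 - 1/16*(-9)*(1/17)) = 6 + (-28/41 + (9/16)*(1/17)) = 6 + (-28/41 + 9/272) = 6 - 7247/11152 = 59665/11152 ≈ 5.3502)
d*Q = (59665/11152)*(-16) = -59665/697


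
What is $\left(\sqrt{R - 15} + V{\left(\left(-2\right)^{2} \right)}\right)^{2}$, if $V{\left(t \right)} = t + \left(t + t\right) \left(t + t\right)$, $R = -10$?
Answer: $4599 + 680 i \approx 4599.0 + 680.0 i$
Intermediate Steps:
$V{\left(t \right)} = t + 4 t^{2}$ ($V{\left(t \right)} = t + 2 t 2 t = t + 4 t^{2}$)
$\left(\sqrt{R - 15} + V{\left(\left(-2\right)^{2} \right)}\right)^{2} = \left(\sqrt{-10 - 15} + \left(-2\right)^{2} \left(1 + 4 \left(-2\right)^{2}\right)\right)^{2} = \left(\sqrt{-25} + 4 \left(1 + 4 \cdot 4\right)\right)^{2} = \left(5 i + 4 \left(1 + 16\right)\right)^{2} = \left(5 i + 4 \cdot 17\right)^{2} = \left(5 i + 68\right)^{2} = \left(68 + 5 i\right)^{2}$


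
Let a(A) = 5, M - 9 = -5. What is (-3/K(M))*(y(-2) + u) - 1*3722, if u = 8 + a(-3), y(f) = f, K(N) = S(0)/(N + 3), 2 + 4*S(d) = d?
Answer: -3260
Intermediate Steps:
M = 4 (M = 9 - 5 = 4)
S(d) = -½ + d/4
K(N) = -1/(2*(3 + N)) (K(N) = (-½ + (¼)*0)/(N + 3) = (-½ + 0)/(3 + N) = -1/(2*(3 + N)))
u = 13 (u = 8 + 5 = 13)
(-3/K(M))*(y(-2) + u) - 1*3722 = (-3/((-1/(6 + 2*4))))*(-2 + 13) - 1*3722 = -3/((-1/(6 + 8)))*11 - 3722 = -3/((-1/14))*11 - 3722 = -3/((-1*1/14))*11 - 3722 = -3/(-1/14)*11 - 3722 = -3*(-14)*11 - 3722 = 42*11 - 3722 = 462 - 3722 = -3260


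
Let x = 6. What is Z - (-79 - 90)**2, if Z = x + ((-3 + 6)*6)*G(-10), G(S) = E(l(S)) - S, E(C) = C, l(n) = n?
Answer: -28555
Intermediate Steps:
G(S) = 0 (G(S) = S - S = 0)
Z = 6 (Z = 6 + ((-3 + 6)*6)*0 = 6 + (3*6)*0 = 6 + 18*0 = 6 + 0 = 6)
Z - (-79 - 90)**2 = 6 - (-79 - 90)**2 = 6 - 1*(-169)**2 = 6 - 1*28561 = 6 - 28561 = -28555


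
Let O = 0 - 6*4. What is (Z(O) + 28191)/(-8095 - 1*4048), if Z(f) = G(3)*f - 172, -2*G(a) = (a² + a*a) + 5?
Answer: -28295/12143 ≈ -2.3302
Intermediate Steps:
O = -24 (O = 0 - 24 = -24)
G(a) = -5/2 - a² (G(a) = -((a² + a*a) + 5)/2 = -((a² + a²) + 5)/2 = -(2*a² + 5)/2 = -(5 + 2*a²)/2 = -5/2 - a²)
Z(f) = -172 - 23*f/2 (Z(f) = (-5/2 - 1*3²)*f - 172 = (-5/2 - 1*9)*f - 172 = (-5/2 - 9)*f - 172 = -23*f/2 - 172 = -172 - 23*f/2)
(Z(O) + 28191)/(-8095 - 1*4048) = ((-172 - 23/2*(-24)) + 28191)/(-8095 - 1*4048) = ((-172 + 276) + 28191)/(-8095 - 4048) = (104 + 28191)/(-12143) = 28295*(-1/12143) = -28295/12143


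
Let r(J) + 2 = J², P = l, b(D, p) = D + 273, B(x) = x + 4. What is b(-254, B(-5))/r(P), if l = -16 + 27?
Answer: 19/119 ≈ 0.15966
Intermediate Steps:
B(x) = 4 + x
l = 11
b(D, p) = 273 + D
P = 11
r(J) = -2 + J²
b(-254, B(-5))/r(P) = (273 - 254)/(-2 + 11²) = 19/(-2 + 121) = 19/119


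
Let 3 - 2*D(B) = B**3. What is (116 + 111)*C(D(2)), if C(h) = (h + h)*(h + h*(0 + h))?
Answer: -17025/4 ≈ -4256.3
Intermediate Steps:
D(B) = 3/2 - B**3/2
C(h) = 2*h*(h + h**2) (C(h) = (2*h)*(h + h*h) = (2*h)*(h + h**2) = 2*h*(h + h**2))
(116 + 111)*C(D(2)) = (116 + 111)*(2*(3/2 - 1/2*2**3)**2*(1 + (3/2 - 1/2*2**3))) = 227*(2*(3/2 - 1/2*8)**2*(1 + (3/2 - 1/2*8))) = 227*(2*(3/2 - 4)**2*(1 + (3/2 - 4))) = 227*(2*(-5/2)**2*(1 - 5/2)) = 227*(2*(25/4)*(-3/2)) = 227*(-75/4) = -17025/4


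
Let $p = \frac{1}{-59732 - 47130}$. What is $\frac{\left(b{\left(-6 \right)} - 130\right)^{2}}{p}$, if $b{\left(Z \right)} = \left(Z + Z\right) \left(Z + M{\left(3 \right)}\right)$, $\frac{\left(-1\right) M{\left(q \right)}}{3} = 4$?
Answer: $-790351352$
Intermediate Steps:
$M{\left(q \right)} = -12$ ($M{\left(q \right)} = \left(-3\right) 4 = -12$)
$b{\left(Z \right)} = 2 Z \left(-12 + Z\right)$ ($b{\left(Z \right)} = \left(Z + Z\right) \left(Z - 12\right) = 2 Z \left(-12 + Z\right)$)
$p = - \frac{1}{106862}$ ($p = \frac{1}{-106862} = - \frac{1}{106862} \approx -9.3579 \cdot 10^{-6}$)
$\frac{\left(b{\left(-6 \right)} - 130\right)^{2}}{p} = \frac{\left(2 \left(-6\right) \left(-12 - 6\right) - 130\right)^{2}}{- \frac{1}{106862}} = \left(2 \left(-6\right) \left(-18\right) - 130\right)^{2} \left(-106862\right) = \left(216 - 130\right)^{2} \left(-106862\right) = 86^{2} \left(-106862\right) = 7396 \left(-106862\right) = -790351352$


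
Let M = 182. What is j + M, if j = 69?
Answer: 251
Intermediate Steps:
j + M = 69 + 182 = 251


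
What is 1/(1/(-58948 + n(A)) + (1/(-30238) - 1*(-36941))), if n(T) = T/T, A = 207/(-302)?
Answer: 1782439386/65845093269041 ≈ 2.7070e-5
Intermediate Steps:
A = -207/302 (A = 207*(-1/302) = -207/302 ≈ -0.68543)
n(T) = 1
1/(1/(-58948 + n(A)) + (1/(-30238) - 1*(-36941))) = 1/(1/(-58948 + 1) + (1/(-30238) - 1*(-36941))) = 1/(1/(-58947) + (-1/30238 + 36941)) = 1/(-1/58947 + 1117021957/30238) = 1/(65845093269041/1782439386) = 1782439386/65845093269041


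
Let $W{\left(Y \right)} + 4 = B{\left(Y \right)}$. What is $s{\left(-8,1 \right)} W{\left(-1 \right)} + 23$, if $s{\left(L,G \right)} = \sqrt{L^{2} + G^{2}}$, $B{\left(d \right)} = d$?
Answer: $23 - 5 \sqrt{65} \approx -17.311$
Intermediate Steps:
$W{\left(Y \right)} = -4 + Y$
$s{\left(L,G \right)} = \sqrt{G^{2} + L^{2}}$
$s{\left(-8,1 \right)} W{\left(-1 \right)} + 23 = \sqrt{1^{2} + \left(-8\right)^{2}} \left(-4 - 1\right) + 23 = \sqrt{1 + 64} \left(-5\right) + 23 = \sqrt{65} \left(-5\right) + 23 = - 5 \sqrt{65} + 23 = 23 - 5 \sqrt{65}$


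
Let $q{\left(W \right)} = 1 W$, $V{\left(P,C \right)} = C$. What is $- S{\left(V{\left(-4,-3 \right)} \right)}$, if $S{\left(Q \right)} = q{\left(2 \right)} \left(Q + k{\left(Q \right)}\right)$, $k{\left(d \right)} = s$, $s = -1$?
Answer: $8$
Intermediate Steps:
$k{\left(d \right)} = -1$
$q{\left(W \right)} = W$
$S{\left(Q \right)} = -2 + 2 Q$ ($S{\left(Q \right)} = 2 \left(Q - 1\right) = 2 \left(-1 + Q\right) = -2 + 2 Q$)
$- S{\left(V{\left(-4,-3 \right)} \right)} = - (-2 + 2 \left(-3\right)) = - (-2 - 6) = \left(-1\right) \left(-8\right) = 8$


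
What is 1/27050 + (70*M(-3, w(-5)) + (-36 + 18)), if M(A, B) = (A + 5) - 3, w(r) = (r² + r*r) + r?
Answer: -2380399/27050 ≈ -88.000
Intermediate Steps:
w(r) = r + 2*r² (w(r) = (r² + r²) + r = 2*r² + r = r + 2*r²)
M(A, B) = 2 + A (M(A, B) = (5 + A) - 3 = 2 + A)
1/27050 + (70*M(-3, w(-5)) + (-36 + 18)) = 1/27050 + (70*(2 - 3) + (-36 + 18)) = 1/27050 + (70*(-1) - 18) = 1/27050 + (-70 - 18) = 1/27050 - 88 = -2380399/27050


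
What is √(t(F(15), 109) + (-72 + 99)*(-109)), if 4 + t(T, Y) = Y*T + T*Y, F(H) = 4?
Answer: 5*I*√83 ≈ 45.552*I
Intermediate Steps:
t(T, Y) = -4 + 2*T*Y (t(T, Y) = -4 + (Y*T + T*Y) = -4 + (T*Y + T*Y) = -4 + 2*T*Y)
√(t(F(15), 109) + (-72 + 99)*(-109)) = √((-4 + 2*4*109) + (-72 + 99)*(-109)) = √((-4 + 872) + 27*(-109)) = √(868 - 2943) = √(-2075) = 5*I*√83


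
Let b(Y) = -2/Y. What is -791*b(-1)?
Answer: -1582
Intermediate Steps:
-791*b(-1) = -(-1582)/(-1) = -(-1582)*(-1) = -791*2 = -1582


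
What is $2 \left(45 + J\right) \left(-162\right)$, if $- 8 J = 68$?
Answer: $-11826$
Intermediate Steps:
$J = - \frac{17}{2}$ ($J = \left(- \frac{1}{8}\right) 68 = - \frac{17}{2} \approx -8.5$)
$2 \left(45 + J\right) \left(-162\right) = 2 \left(45 - \frac{17}{2}\right) \left(-162\right) = 2 \cdot \frac{73}{2} \left(-162\right) = 2 \left(-5913\right) = -11826$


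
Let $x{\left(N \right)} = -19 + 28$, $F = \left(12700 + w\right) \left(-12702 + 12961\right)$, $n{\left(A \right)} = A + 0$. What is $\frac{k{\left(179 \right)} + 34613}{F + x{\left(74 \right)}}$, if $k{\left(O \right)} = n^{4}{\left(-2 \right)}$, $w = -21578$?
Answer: $- \frac{34629}{2299393} \approx -0.01506$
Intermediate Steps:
$n{\left(A \right)} = A$
$F = -2299402$ ($F = \left(12700 - 21578\right) \left(-12702 + 12961\right) = \left(-8878\right) 259 = -2299402$)
$k{\left(O \right)} = 16$ ($k{\left(O \right)} = \left(-2\right)^{4} = 16$)
$x{\left(N \right)} = 9$
$\frac{k{\left(179 \right)} + 34613}{F + x{\left(74 \right)}} = \frac{16 + 34613}{-2299402 + 9} = \frac{34629}{-2299393} = 34629 \left(- \frac{1}{2299393}\right) = - \frac{34629}{2299393}$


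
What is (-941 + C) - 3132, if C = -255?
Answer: -4328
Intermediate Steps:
(-941 + C) - 3132 = (-941 - 255) - 3132 = -1196 - 3132 = -4328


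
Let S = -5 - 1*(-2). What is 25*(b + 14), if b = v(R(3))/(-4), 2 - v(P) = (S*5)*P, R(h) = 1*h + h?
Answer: -225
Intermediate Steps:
S = -3 (S = -5 + 2 = -3)
R(h) = 2*h (R(h) = h + h = 2*h)
v(P) = 2 + 15*P (v(P) = 2 - (-3*5)*P = 2 - (-15)*P = 2 + 15*P)
b = -23 (b = (2 + 15*(2*3))/(-4) = (2 + 15*6)*(-¼) = (2 + 90)*(-¼) = 92*(-¼) = -23)
25*(b + 14) = 25*(-23 + 14) = 25*(-9) = -225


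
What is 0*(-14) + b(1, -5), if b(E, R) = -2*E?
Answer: -2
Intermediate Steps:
0*(-14) + b(1, -5) = 0*(-14) - 2*1 = 0 - 2 = -2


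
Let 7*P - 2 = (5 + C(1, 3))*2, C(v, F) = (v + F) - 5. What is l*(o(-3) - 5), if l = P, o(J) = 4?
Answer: -10/7 ≈ -1.4286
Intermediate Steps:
C(v, F) = -5 + F + v (C(v, F) = (F + v) - 5 = -5 + F + v)
P = 10/7 (P = 2/7 + ((5 + (-5 + 3 + 1))*2)/7 = 2/7 + ((5 - 1)*2)/7 = 2/7 + (4*2)/7 = 2/7 + (1/7)*8 = 2/7 + 8/7 = 10/7 ≈ 1.4286)
l = 10/7 ≈ 1.4286
l*(o(-3) - 5) = 10*(4 - 5)/7 = (10/7)*(-1) = -10/7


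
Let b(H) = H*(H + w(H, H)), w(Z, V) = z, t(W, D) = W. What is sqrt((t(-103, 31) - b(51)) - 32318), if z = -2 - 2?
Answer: I*sqrt(34818) ≈ 186.6*I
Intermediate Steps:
z = -4
w(Z, V) = -4
b(H) = H*(-4 + H) (b(H) = H*(H - 4) = H*(-4 + H))
sqrt((t(-103, 31) - b(51)) - 32318) = sqrt((-103 - 51*(-4 + 51)) - 32318) = sqrt((-103 - 51*47) - 32318) = sqrt((-103 - 1*2397) - 32318) = sqrt((-103 - 2397) - 32318) = sqrt(-2500 - 32318) = sqrt(-34818) = I*sqrt(34818)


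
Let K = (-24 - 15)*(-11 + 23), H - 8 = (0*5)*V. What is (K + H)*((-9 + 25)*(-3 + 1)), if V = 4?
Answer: 14720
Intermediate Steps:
H = 8 (H = 8 + (0*5)*4 = 8 + 0*4 = 8 + 0 = 8)
K = -468 (K = -39*12 = -468)
(K + H)*((-9 + 25)*(-3 + 1)) = (-468 + 8)*((-9 + 25)*(-3 + 1)) = -7360*(-2) = -460*(-32) = 14720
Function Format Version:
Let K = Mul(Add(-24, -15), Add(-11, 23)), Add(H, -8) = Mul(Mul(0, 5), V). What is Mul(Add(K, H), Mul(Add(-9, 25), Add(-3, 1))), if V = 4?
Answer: 14720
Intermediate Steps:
H = 8 (H = Add(8, Mul(Mul(0, 5), 4)) = Add(8, Mul(0, 4)) = Add(8, 0) = 8)
K = -468 (K = Mul(-39, 12) = -468)
Mul(Add(K, H), Mul(Add(-9, 25), Add(-3, 1))) = Mul(Add(-468, 8), Mul(Add(-9, 25), Add(-3, 1))) = Mul(-460, Mul(16, -2)) = Mul(-460, -32) = 14720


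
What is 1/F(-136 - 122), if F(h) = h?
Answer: -1/258 ≈ -0.0038760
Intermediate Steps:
1/F(-136 - 122) = 1/(-136 - 122) = 1/(-258) = -1/258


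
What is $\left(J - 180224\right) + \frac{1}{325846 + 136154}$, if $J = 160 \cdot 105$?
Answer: $- \frac{75501887999}{462000} \approx -1.6342 \cdot 10^{5}$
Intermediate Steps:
$J = 16800$
$\left(J - 180224\right) + \frac{1}{325846 + 136154} = \left(16800 - 180224\right) + \frac{1}{325846 + 136154} = -163424 + \frac{1}{462000} = - \frac{75501887999}{462000}$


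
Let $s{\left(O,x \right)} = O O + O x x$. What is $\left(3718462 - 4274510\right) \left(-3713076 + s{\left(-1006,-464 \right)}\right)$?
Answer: $121935107559168$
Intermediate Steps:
$s{\left(O,x \right)} = O^{2} + O x^{2}$
$\left(3718462 - 4274510\right) \left(-3713076 + s{\left(-1006,-464 \right)}\right) = \left(3718462 - 4274510\right) \left(-3713076 - 1006 \left(-1006 + \left(-464\right)^{2}\right)\right) = - 556048 \left(-3713076 - 1006 \left(-1006 + 215296\right)\right) = - 556048 \left(-3713076 - 215575740\right) = \left(-556048\right) \left(-219288816\right) = 121935107559168$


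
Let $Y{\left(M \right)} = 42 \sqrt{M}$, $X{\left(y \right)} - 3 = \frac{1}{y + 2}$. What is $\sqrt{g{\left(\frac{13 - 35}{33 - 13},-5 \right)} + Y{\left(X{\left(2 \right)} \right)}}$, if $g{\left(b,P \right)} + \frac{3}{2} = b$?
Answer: $\frac{\sqrt{-65 + 525 \sqrt{13}}}{5} \approx 8.5508$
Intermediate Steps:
$X{\left(y \right)} = 3 + \frac{1}{2 + y}$ ($X{\left(y \right)} = 3 + \frac{1}{y + 2} = 3 + \frac{1}{2 + y}$)
$g{\left(b,P \right)} = - \frac{3}{2} + b$
$\sqrt{g{\left(\frac{13 - 35}{33 - 13},-5 \right)} + Y{\left(X{\left(2 \right)} \right)}} = \sqrt{\left(- \frac{3}{2} + \frac{13 - 35}{33 - 13}\right) + 42 \sqrt{\frac{7 + 3 \cdot 2}{2 + 2}}} = \sqrt{\left(- \frac{3}{2} - \frac{22}{20}\right) + 42 \sqrt{\frac{7 + 6}{4}}} = \sqrt{\left(- \frac{3}{2} - \frac{11}{10}\right) + 42 \sqrt{\frac{1}{4} \cdot 13}} = \sqrt{\left(- \frac{3}{2} - \frac{11}{10}\right) + 42 \sqrt{\frac{13}{4}}} = \sqrt{- \frac{13}{5} + 42 \frac{\sqrt{13}}{2}} = \sqrt{- \frac{13}{5} + 21 \sqrt{13}}$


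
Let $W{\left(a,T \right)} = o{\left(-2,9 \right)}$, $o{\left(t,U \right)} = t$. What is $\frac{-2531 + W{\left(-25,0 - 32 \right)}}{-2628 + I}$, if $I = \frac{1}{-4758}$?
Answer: $\frac{12052014}{12504025} \approx 0.96385$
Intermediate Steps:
$W{\left(a,T \right)} = -2$
$I = - \frac{1}{4758} \approx -0.00021017$
$\frac{-2531 + W{\left(-25,0 - 32 \right)}}{-2628 + I} = \frac{-2531 - 2}{-2628 - \frac{1}{4758}} = - \frac{2533}{- \frac{12504025}{4758}} = \left(-2533\right) \left(- \frac{4758}{12504025}\right) = \frac{12052014}{12504025}$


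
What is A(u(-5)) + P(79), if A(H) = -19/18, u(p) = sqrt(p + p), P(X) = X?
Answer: 1403/18 ≈ 77.944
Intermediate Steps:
u(p) = sqrt(2)*sqrt(p) (u(p) = sqrt(2*p) = sqrt(2)*sqrt(p))
A(H) = -19/18 (A(H) = -19*1/18 = -19/18)
A(u(-5)) + P(79) = -19/18 + 79 = 1403/18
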